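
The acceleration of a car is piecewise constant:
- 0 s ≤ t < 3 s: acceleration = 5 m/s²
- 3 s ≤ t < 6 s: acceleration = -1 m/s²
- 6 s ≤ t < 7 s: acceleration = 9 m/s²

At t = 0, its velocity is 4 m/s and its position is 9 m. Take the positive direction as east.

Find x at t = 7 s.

116.5 m

On each constant-a segment, Δv = aΔt and Δx = v₀Δt + ½aΔt²; chain segment to segment.
0–3 s: v starts 4 m/s; Δx = 4·3 + ½·5·3² = 34.5 m; v ends 19 m/s.
3–6 s: v starts 19 m/s; Δx = 19·3 + ½·-1·3² = 52.5 m; v ends 16 m/s.
6–7 s: v starts 16 m/s; Δx = 16·1 + ½·9·1² = 20.5 m; v ends 25 m/s.
x(7) = 9 + Σ Δx = 116.5 m.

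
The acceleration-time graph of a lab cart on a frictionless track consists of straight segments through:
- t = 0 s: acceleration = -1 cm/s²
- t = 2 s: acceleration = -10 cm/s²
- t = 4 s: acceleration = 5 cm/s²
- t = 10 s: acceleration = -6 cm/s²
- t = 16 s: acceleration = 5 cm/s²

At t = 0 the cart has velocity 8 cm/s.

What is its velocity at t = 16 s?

Δv equals the area under the a-t graph; then v = v₀ + Δv.
0–2 s: ½(-1 + -10)(2) = -11 cm/s
2–4 s: ½(-10 + 5)(2) = -5 cm/s
4–10 s: ½(5 + -6)(6) = -3 cm/s
10–16 s: ½(-6 + 5)(6) = -3 cm/s
Δv = -22 cm/s, so v(16) = 8 + (-22) = -14 cm/s.

-14 cm/s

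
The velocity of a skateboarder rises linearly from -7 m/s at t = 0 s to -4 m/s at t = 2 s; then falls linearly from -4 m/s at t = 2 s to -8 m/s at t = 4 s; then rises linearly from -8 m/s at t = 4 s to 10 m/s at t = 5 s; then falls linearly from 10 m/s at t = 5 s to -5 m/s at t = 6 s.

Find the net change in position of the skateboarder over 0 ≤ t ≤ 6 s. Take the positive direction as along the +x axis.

Displacement is the signed area under the v-t curve.
0–2 s: ½(-7 + -4)(2) = -11 m
2–4 s: ½(-4 + -8)(2) = -12 m
4–5 s: ½(-8 + 10)(1) = 1 m
5–6 s: ½(10 + -5)(1) = 2.5 m
Net displacement = -19.5 m

-19.5 m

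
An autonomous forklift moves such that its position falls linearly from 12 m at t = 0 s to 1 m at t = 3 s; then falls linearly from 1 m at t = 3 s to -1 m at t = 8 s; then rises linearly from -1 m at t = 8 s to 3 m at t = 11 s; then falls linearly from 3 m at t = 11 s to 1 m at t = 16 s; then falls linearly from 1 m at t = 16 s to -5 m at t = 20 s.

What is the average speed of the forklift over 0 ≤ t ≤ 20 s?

Average speed = (total path length)/(elapsed time); on a piecewise-linear x-t graph the path length is Σ|Δx|.
0–3 s: |Δx| = |1 − 12| = 11 m
3–8 s: |Δx| = |-1 − 1| = 2 m
8–11 s: |Δx| = |3 − -1| = 4 m
11–16 s: |Δx| = |1 − 3| = 2 m
16–20 s: |Δx| = |-5 − 1| = 6 m
Total path = 25 m; average speed = 25/20 = 1.25 m/s.

1.25 m/s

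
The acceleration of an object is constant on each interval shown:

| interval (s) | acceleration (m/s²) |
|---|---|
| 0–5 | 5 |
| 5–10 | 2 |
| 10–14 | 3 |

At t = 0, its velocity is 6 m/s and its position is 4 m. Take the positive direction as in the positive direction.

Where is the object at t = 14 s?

464.5 m

On each constant-a segment, Δv = aΔt and Δx = v₀Δt + ½aΔt²; chain segment to segment.
0–5 s: v starts 6 m/s; Δx = 6·5 + ½·5·5² = 92.5 m; v ends 31 m/s.
5–10 s: v starts 31 m/s; Δx = 31·5 + ½·2·5² = 180 m; v ends 41 m/s.
10–14 s: v starts 41 m/s; Δx = 41·4 + ½·3·4² = 188 m; v ends 53 m/s.
x(14) = 4 + Σ Δx = 464.5 m.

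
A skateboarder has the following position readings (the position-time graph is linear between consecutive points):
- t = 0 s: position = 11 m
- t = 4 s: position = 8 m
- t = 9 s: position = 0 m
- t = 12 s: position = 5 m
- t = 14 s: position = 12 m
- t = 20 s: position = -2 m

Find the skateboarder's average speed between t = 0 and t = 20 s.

1.85 m/s

Average speed = (total path length)/(elapsed time); on a piecewise-linear x-t graph the path length is Σ|Δx|.
0–4 s: |Δx| = |8 − 11| = 3 m
4–9 s: |Δx| = |0 − 8| = 8 m
9–12 s: |Δx| = |5 − 0| = 5 m
12–14 s: |Δx| = |12 − 5| = 7 m
14–20 s: |Δx| = |-2 − 12| = 14 m
Total path = 37 m; average speed = 37/20 = 1.85 m/s.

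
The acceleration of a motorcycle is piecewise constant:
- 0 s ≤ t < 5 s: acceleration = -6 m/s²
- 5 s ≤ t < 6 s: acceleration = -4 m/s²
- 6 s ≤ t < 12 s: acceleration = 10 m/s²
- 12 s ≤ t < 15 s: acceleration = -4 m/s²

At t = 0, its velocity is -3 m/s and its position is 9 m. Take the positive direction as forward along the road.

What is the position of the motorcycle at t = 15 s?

On each constant-a segment, Δv = aΔt and Δx = v₀Δt + ½aΔt²; chain segment to segment.
0–5 s: v starts -3 m/s; Δx = -3·5 + ½·-6·5² = -90 m; v ends -33 m/s.
5–6 s: v starts -33 m/s; Δx = -33·1 + ½·-4·1² = -35 m; v ends -37 m/s.
6–12 s: v starts -37 m/s; Δx = -37·6 + ½·10·6² = -42 m; v ends 23 m/s.
12–15 s: v starts 23 m/s; Δx = 23·3 + ½·-4·3² = 51 m; v ends 11 m/s.
x(15) = 9 + Σ Δx = -107 m.

-107 m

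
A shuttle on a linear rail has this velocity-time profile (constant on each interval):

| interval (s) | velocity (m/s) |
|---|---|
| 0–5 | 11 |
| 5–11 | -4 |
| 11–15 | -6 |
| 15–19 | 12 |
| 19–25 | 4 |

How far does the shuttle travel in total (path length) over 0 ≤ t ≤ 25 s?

Total distance travelled is ∫|v| dt — sum the magnitudes of each area piece.
0–5 s: |11| × 5 = 55 m
5–11 s: |-4| × 6 = 24 m
11–15 s: |-6| × 4 = 24 m
15–19 s: |12| × 4 = 48 m
19–25 s: |4| × 6 = 24 m
Total distance = 175 m

175 m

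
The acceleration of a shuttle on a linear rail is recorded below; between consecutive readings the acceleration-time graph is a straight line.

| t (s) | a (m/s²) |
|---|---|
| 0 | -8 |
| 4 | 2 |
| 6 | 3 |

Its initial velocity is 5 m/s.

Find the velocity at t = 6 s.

Δv equals the area under the a-t graph; then v = v₀ + Δv.
0–4 s: ½(-8 + 2)(4) = -12 m/s
4–6 s: ½(2 + 3)(2) = 5 m/s
Δv = -7 m/s, so v(6) = 5 + (-7) = -2 m/s.

-2 m/s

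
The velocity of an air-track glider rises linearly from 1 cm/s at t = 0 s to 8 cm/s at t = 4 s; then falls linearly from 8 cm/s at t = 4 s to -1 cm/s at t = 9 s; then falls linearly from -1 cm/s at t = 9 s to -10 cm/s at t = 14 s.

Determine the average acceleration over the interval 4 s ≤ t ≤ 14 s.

Average acceleration = Δv/Δt = (-10 − 8)/(14 − 4) = -1.8 cm/s².

-1.8 cm/s²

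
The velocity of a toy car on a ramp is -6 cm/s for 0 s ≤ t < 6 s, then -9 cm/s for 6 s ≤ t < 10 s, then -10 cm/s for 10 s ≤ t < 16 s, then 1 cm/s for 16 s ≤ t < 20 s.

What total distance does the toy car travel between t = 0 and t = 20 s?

Distance (not displacement) is the total path length: add the absolute areas under v-t.
0–6 s: |-6| × 6 = 36 cm
6–10 s: |-9| × 4 = 36 cm
10–16 s: |-10| × 6 = 60 cm
16–20 s: |1| × 4 = 4 cm
Total distance = 136 cm

136 cm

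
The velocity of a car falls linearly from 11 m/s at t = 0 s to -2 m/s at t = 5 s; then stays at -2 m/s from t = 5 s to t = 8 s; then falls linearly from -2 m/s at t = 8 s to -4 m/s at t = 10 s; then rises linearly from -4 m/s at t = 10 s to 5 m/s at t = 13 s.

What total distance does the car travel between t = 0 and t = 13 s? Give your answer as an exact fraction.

Distance (not displacement) is the total path length: add the absolute areas under v-t.
0–5 s: v = 0 at t = 55/13 s; triangle areas 605/26 + 10/13 = 625/26 m
5–8 s: |-2| × 3 = 6 m
8–10 s: |½(-2 + -4)(2)| = 6 m
10–13 s: v = 0 at t = 34/3 s; triangle areas 8/3 + 25/6 = 41/6 m
Total distance = 1672/39 m

1672/39 m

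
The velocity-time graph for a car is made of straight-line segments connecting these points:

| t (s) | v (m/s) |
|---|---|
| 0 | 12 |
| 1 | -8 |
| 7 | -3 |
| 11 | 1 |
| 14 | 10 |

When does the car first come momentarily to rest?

v changes sign on 0–1 s (from 12 to -8); the graph is linear there, so v = 0 at t = 0 + (-12)·(1 − 0)/(-8 − 12) = 0.6 s.

t = 0.6 s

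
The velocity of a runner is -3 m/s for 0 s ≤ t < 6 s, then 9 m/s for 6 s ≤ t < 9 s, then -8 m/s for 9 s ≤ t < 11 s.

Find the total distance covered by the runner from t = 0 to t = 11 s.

Total distance travelled is ∫|v| dt — sum the magnitudes of each area piece.
0–6 s: |-3| × 6 = 18 m
6–9 s: |9| × 3 = 27 m
9–11 s: |-8| × 2 = 16 m
Total distance = 61 m

61 m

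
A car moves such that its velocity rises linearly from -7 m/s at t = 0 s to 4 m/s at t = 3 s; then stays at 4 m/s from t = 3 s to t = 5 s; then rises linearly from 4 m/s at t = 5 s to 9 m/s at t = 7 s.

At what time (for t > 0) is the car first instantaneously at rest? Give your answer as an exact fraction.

v changes sign on 0–3 s (from -7 to 4); the graph is linear there, so v = 0 at t = 0 + (7)·(3 − 0)/(4 − -7) = 21/11 s.

t = 21/11 s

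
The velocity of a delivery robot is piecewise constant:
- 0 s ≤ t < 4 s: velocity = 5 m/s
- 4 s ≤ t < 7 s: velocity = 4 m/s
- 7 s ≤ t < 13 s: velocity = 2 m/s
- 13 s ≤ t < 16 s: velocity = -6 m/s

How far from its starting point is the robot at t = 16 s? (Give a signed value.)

Net displacement equals the area under the velocity-time graph (areas below the axis count negative).
0–4 s: 5 × 4 = 20 m
4–7 s: 4 × 3 = 12 m
7–13 s: 2 × 6 = 12 m
13–16 s: -6 × 3 = -18 m
Net displacement = 26 m

26 m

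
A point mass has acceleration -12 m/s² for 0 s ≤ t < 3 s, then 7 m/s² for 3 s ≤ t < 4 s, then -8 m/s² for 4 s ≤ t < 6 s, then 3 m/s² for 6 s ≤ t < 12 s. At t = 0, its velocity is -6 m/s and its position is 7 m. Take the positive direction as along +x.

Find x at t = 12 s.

On each constant-a segment, Δv = aΔt and Δx = v₀Δt + ½aΔt²; chain segment to segment.
0–3 s: v starts -6 m/s; Δx = -6·3 + ½·-12·3² = -72 m; v ends -42 m/s.
3–4 s: v starts -42 m/s; Δx = -42·1 + ½·7·1² = -38.5 m; v ends -35 m/s.
4–6 s: v starts -35 m/s; Δx = -35·2 + ½·-8·2² = -86 m; v ends -51 m/s.
6–12 s: v starts -51 m/s; Δx = -51·6 + ½·3·6² = -252 m; v ends -33 m/s.
x(12) = 7 + Σ Δx = -441.5 m.

-441.5 m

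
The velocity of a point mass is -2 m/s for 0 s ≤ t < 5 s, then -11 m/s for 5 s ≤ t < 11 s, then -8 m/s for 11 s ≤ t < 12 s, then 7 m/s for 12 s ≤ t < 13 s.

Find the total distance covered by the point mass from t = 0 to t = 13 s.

Distance (not displacement) is the total path length: add the absolute areas under v-t.
0–5 s: |-2| × 5 = 10 m
5–11 s: |-11| × 6 = 66 m
11–12 s: |-8| × 1 = 8 m
12–13 s: |7| × 1 = 7 m
Total distance = 91 m

91 m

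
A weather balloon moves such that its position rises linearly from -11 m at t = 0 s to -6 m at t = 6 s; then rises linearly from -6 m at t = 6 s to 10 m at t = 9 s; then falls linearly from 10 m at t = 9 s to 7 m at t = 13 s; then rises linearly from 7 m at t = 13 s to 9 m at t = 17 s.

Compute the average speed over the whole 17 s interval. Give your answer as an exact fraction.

26/17 m/s

Average speed = (total path length)/(elapsed time); on a piecewise-linear x-t graph the path length is Σ|Δx|.
0–6 s: |Δx| = |-6 − -11| = 5 m
6–9 s: |Δx| = |10 − -6| = 16 m
9–13 s: |Δx| = |7 − 10| = 3 m
13–17 s: |Δx| = |9 − 7| = 2 m
Total path = 26 m; average speed = 26/17 = 26/17 m/s.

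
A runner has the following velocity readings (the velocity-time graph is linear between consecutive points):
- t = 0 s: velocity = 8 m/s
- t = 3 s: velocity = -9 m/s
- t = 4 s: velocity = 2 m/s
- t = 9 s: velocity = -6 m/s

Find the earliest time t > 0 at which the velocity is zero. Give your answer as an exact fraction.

v changes sign on 0–3 s (from 8 to -9); the graph is linear there, so v = 0 at t = 0 + (-8)·(3 − 0)/(-9 − 8) = 24/17 s.

t = 24/17 s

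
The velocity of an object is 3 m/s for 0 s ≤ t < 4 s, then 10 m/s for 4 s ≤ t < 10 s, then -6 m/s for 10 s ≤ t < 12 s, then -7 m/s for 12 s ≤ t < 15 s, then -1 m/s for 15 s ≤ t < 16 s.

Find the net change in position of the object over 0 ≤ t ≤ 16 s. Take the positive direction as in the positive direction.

38 m

Displacement is the signed area under the v-t curve.
0–4 s: 3 × 4 = 12 m
4–10 s: 10 × 6 = 60 m
10–12 s: -6 × 2 = -12 m
12–15 s: -7 × 3 = -21 m
15–16 s: -1 × 1 = -1 m
Net displacement = 38 m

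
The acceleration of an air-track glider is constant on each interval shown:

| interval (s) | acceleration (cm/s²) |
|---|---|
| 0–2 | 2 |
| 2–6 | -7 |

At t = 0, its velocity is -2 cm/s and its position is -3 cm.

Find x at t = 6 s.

-51 cm

On each constant-a segment, Δv = aΔt and Δx = v₀Δt + ½aΔt²; chain segment to segment.
0–2 s: v starts -2 cm/s; Δx = -2·2 + ½·2·2² = 0 cm; v ends 2 cm/s.
2–6 s: v starts 2 cm/s; Δx = 2·4 + ½·-7·4² = -48 cm; v ends -26 cm/s.
x(6) = -3 + Σ Δx = -51 cm.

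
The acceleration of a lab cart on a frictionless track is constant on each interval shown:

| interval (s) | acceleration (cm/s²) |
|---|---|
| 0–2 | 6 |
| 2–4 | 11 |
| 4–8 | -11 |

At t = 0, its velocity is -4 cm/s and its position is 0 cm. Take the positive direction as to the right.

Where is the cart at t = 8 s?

On each constant-a segment, Δv = aΔt and Δx = v₀Δt + ½aΔt²; chain segment to segment.
0–2 s: v starts -4 cm/s; Δx = -4·2 + ½·6·2² = 4 cm; v ends 8 cm/s.
2–4 s: v starts 8 cm/s; Δx = 8·2 + ½·11·2² = 38 cm; v ends 30 cm/s.
4–8 s: v starts 30 cm/s; Δx = 30·4 + ½·-11·4² = 32 cm; v ends -14 cm/s.
x(8) = 0 + Σ Δx = 74 cm.

74 cm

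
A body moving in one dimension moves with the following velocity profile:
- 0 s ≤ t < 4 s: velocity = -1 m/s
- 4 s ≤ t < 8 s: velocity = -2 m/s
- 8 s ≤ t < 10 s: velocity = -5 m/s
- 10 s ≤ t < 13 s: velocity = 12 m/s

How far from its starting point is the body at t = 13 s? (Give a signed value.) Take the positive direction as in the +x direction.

14 m

Net displacement equals the area under the velocity-time graph (areas below the axis count negative).
0–4 s: -1 × 4 = -4 m
4–8 s: -2 × 4 = -8 m
8–10 s: -5 × 2 = -10 m
10–13 s: 12 × 3 = 36 m
Net displacement = 14 m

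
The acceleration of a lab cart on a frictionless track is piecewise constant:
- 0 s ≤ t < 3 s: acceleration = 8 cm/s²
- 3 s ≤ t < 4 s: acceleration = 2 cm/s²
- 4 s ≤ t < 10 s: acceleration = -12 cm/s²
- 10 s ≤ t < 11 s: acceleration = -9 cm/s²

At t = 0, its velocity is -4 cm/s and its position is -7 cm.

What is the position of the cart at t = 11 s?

On each constant-a segment, Δv = aΔt and Δx = v₀Δt + ½aΔt²; chain segment to segment.
0–3 s: v starts -4 cm/s; Δx = -4·3 + ½·8·3² = 24 cm; v ends 20 cm/s.
3–4 s: v starts 20 cm/s; Δx = 20·1 + ½·2·1² = 21 cm; v ends 22 cm/s.
4–10 s: v starts 22 cm/s; Δx = 22·6 + ½·-12·6² = -84 cm; v ends -50 cm/s.
10–11 s: v starts -50 cm/s; Δx = -50·1 + ½·-9·1² = -54.5 cm; v ends -59 cm/s.
x(11) = -7 + Σ Δx = -100.5 cm.

-100.5 cm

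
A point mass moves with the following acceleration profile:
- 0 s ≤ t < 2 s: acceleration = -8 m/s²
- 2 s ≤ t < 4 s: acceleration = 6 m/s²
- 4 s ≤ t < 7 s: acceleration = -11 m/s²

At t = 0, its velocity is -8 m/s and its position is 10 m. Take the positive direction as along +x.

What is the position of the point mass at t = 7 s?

-143.5 m

On each constant-a segment, Δv = aΔt and Δx = v₀Δt + ½aΔt²; chain segment to segment.
0–2 s: v starts -8 m/s; Δx = -8·2 + ½·-8·2² = -32 m; v ends -24 m/s.
2–4 s: v starts -24 m/s; Δx = -24·2 + ½·6·2² = -36 m; v ends -12 m/s.
4–7 s: v starts -12 m/s; Δx = -12·3 + ½·-11·3² = -85.5 m; v ends -45 m/s.
x(7) = 10 + Σ Δx = -143.5 m.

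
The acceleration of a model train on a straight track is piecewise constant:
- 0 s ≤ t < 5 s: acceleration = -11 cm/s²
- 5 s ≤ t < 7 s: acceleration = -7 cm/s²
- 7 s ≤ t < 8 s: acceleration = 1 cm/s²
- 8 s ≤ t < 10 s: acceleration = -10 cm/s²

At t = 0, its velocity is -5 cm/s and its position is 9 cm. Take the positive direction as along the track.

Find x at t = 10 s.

On each constant-a segment, Δv = aΔt and Δx = v₀Δt + ½aΔt²; chain segment to segment.
0–5 s: v starts -5 cm/s; Δx = -5·5 + ½·-11·5² = -162.5 cm; v ends -60 cm/s.
5–7 s: v starts -60 cm/s; Δx = -60·2 + ½·-7·2² = -134 cm; v ends -74 cm/s.
7–8 s: v starts -74 cm/s; Δx = -74·1 + ½·1·1² = -73.5 cm; v ends -73 cm/s.
8–10 s: v starts -73 cm/s; Δx = -73·2 + ½·-10·2² = -166 cm; v ends -93 cm/s.
x(10) = 9 + Σ Δx = -527 cm.

-527 cm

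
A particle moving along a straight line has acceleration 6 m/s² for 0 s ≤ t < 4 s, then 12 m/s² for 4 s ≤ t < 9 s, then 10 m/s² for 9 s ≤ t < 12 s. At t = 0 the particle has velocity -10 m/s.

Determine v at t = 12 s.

Δv equals the area under the a-t graph; then v = v₀ + Δv.
0–4 s: 6 × 4 = 24 m/s
4–9 s: 12 × 5 = 60 m/s
9–12 s: 10 × 3 = 30 m/s
Δv = 114 m/s, so v(12) = -10 + (114) = 104 m/s.

104 m/s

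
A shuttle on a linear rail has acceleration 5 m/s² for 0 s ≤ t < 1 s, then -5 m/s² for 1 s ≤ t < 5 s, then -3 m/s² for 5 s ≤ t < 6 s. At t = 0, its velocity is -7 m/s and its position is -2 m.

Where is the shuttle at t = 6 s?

On each constant-a segment, Δv = aΔt and Δx = v₀Δt + ½aΔt²; chain segment to segment.
0–1 s: v starts -7 m/s; Δx = -7·1 + ½·5·1² = -4.5 m; v ends -2 m/s.
1–5 s: v starts -2 m/s; Δx = -2·4 + ½·-5·4² = -48 m; v ends -22 m/s.
5–6 s: v starts -22 m/s; Δx = -22·1 + ½·-3·1² = -23.5 m; v ends -25 m/s.
x(6) = -2 + Σ Δx = -78 m.

-78 m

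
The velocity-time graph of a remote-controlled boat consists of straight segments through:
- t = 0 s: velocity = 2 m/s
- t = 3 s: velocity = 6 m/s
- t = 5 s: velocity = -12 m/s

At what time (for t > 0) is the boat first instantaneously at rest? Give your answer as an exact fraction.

v changes sign on 3–5 s (from 6 to -12); the graph is linear there, so v = 0 at t = 3 + (-6)·(5 − 3)/(-12 − 6) = 11/3 s.

t = 11/3 s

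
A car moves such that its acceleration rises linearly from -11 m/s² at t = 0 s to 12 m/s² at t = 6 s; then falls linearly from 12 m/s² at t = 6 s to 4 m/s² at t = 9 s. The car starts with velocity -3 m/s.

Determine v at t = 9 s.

24 m/s

Δv equals the area under the a-t graph; then v = v₀ + Δv.
0–6 s: ½(-11 + 12)(6) = 3 m/s
6–9 s: ½(12 + 4)(3) = 24 m/s
Δv = 27 m/s, so v(9) = -3 + (27) = 24 m/s.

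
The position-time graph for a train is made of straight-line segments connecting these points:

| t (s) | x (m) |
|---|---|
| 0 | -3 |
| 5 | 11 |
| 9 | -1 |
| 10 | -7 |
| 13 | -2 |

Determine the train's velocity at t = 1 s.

2.8 m/s

Velocity is the slope of the x-t graph on 0–5 s: (11 − -3)/(5 − 0) = 2.8 m/s.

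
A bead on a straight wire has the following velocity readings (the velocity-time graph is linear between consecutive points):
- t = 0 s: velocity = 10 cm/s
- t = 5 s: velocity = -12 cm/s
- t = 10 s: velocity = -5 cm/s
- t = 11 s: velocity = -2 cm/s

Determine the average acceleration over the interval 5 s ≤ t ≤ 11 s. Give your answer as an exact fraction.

Average acceleration = Δv/Δt = (-2 − -12)/(11 − 5) = 5/3 cm/s².

5/3 cm/s²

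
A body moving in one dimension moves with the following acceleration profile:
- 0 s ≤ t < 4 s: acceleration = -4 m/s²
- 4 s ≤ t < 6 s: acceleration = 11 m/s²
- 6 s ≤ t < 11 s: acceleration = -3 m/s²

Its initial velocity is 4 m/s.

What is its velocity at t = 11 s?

-5 m/s

Δv equals the area under the a-t graph; then v = v₀ + Δv.
0–4 s: -4 × 4 = -16 m/s
4–6 s: 11 × 2 = 22 m/s
6–11 s: -3 × 5 = -15 m/s
Δv = -9 m/s, so v(11) = 4 + (-9) = -5 m/s.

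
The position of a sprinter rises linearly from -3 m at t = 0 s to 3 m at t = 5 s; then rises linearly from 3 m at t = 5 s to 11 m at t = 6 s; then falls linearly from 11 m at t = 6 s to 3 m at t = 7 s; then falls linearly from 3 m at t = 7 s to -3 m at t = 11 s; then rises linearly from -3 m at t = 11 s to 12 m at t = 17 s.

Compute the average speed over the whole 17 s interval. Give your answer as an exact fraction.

43/17 m/s

Average speed = (total path length)/(elapsed time); on a piecewise-linear x-t graph the path length is Σ|Δx|.
0–5 s: |Δx| = |3 − -3| = 6 m
5–6 s: |Δx| = |11 − 3| = 8 m
6–7 s: |Δx| = |3 − 11| = 8 m
7–11 s: |Δx| = |-3 − 3| = 6 m
11–17 s: |Δx| = |12 − -3| = 15 m
Total path = 43 m; average speed = 43/17 = 43/17 m/s.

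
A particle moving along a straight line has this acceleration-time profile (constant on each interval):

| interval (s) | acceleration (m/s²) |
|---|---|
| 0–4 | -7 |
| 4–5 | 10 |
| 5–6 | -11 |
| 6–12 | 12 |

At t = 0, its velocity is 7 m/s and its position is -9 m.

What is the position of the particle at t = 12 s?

14.5 m

On each constant-a segment, Δv = aΔt and Δx = v₀Δt + ½aΔt²; chain segment to segment.
0–4 s: v starts 7 m/s; Δx = 7·4 + ½·-7·4² = -28 m; v ends -21 m/s.
4–5 s: v starts -21 m/s; Δx = -21·1 + ½·10·1² = -16 m; v ends -11 m/s.
5–6 s: v starts -11 m/s; Δx = -11·1 + ½·-11·1² = -16.5 m; v ends -22 m/s.
6–12 s: v starts -22 m/s; Δx = -22·6 + ½·12·6² = 84 m; v ends 50 m/s.
x(12) = -9 + Σ Δx = 14.5 m.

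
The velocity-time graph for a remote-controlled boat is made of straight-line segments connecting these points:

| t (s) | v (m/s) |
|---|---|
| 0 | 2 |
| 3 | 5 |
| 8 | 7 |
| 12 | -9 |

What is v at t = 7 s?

6.6 m/s

On 3–8 s the graph is linear from 5 to 7 m/s: v(7) = 5 + (7 − 5)·(7 − 3)/(8 − 3) = 6.6 m/s.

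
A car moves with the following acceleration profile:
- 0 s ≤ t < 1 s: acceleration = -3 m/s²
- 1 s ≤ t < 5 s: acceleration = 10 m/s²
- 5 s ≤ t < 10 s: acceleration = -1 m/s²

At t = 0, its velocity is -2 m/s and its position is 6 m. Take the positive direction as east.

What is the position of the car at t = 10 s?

On each constant-a segment, Δv = aΔt and Δx = v₀Δt + ½aΔt²; chain segment to segment.
0–1 s: v starts -2 m/s; Δx = -2·1 + ½·-3·1² = -3.5 m; v ends -5 m/s.
1–5 s: v starts -5 m/s; Δx = -5·4 + ½·10·4² = 60 m; v ends 35 m/s.
5–10 s: v starts 35 m/s; Δx = 35·5 + ½·-1·5² = 162.5 m; v ends 30 m/s.
x(10) = 6 + Σ Δx = 225 m.

225 m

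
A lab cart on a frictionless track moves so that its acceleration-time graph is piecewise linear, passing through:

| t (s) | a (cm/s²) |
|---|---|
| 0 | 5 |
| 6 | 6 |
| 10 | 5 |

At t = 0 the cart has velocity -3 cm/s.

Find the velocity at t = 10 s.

52 cm/s

Δv equals the area under the a-t graph; then v = v₀ + Δv.
0–6 s: ½(5 + 6)(6) = 33 cm/s
6–10 s: ½(6 + 5)(4) = 22 cm/s
Δv = 55 cm/s, so v(10) = -3 + (55) = 52 cm/s.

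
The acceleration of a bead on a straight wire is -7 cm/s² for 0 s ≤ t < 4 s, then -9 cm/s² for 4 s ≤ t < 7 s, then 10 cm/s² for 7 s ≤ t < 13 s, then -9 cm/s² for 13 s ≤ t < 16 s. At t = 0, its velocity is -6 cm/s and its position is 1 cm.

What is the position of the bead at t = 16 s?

-451 cm

On each constant-a segment, Δv = aΔt and Δx = v₀Δt + ½aΔt²; chain segment to segment.
0–4 s: v starts -6 cm/s; Δx = -6·4 + ½·-7·4² = -80 cm; v ends -34 cm/s.
4–7 s: v starts -34 cm/s; Δx = -34·3 + ½·-9·3² = -142.5 cm; v ends -61 cm/s.
7–13 s: v starts -61 cm/s; Δx = -61·6 + ½·10·6² = -186 cm; v ends -1 cm/s.
13–16 s: v starts -1 cm/s; Δx = -1·3 + ½·-9·3² = -43.5 cm; v ends -28 cm/s.
x(16) = 1 + Σ Δx = -451 cm.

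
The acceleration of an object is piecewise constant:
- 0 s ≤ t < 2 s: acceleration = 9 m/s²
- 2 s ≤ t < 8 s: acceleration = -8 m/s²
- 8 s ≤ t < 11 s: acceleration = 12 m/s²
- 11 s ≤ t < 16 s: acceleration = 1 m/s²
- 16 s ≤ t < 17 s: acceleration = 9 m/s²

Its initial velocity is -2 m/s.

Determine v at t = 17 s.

18 m/s

Δv equals the area under the a-t graph; then v = v₀ + Δv.
0–2 s: 9 × 2 = 18 m/s
2–8 s: -8 × 6 = -48 m/s
8–11 s: 12 × 3 = 36 m/s
11–16 s: 1 × 5 = 5 m/s
16–17 s: 9 × 1 = 9 m/s
Δv = 20 m/s, so v(17) = -2 + (20) = 18 m/s.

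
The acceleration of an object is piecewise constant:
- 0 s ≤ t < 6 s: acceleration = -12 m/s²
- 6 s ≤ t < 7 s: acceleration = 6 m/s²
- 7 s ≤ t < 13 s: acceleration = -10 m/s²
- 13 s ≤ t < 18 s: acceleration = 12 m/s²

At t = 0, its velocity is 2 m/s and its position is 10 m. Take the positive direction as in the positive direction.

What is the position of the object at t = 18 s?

On each constant-a segment, Δv = aΔt and Δx = v₀Δt + ½aΔt²; chain segment to segment.
0–6 s: v starts 2 m/s; Δx = 2·6 + ½·-12·6² = -204 m; v ends -70 m/s.
6–7 s: v starts -70 m/s; Δx = -70·1 + ½·6·1² = -67 m; v ends -64 m/s.
7–13 s: v starts -64 m/s; Δx = -64·6 + ½·-10·6² = -564 m; v ends -124 m/s.
13–18 s: v starts -124 m/s; Δx = -124·5 + ½·12·5² = -470 m; v ends -64 m/s.
x(18) = 10 + Σ Δx = -1295 m.

-1295 m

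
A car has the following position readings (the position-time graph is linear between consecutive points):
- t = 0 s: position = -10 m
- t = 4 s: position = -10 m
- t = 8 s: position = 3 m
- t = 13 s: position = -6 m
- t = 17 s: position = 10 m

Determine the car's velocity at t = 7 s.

Velocity is the slope of the x-t graph on 4–8 s: (3 − -10)/(8 − 4) = 3.25 m/s.

3.25 m/s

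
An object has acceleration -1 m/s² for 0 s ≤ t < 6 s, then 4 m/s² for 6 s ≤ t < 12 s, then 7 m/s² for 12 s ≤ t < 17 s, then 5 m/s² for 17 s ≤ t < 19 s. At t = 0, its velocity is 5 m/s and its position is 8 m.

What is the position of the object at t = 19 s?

414.5 m

On each constant-a segment, Δv = aΔt and Δx = v₀Δt + ½aΔt²; chain segment to segment.
0–6 s: v starts 5 m/s; Δx = 5·6 + ½·-1·6² = 12 m; v ends -1 m/s.
6–12 s: v starts -1 m/s; Δx = -1·6 + ½·4·6² = 66 m; v ends 23 m/s.
12–17 s: v starts 23 m/s; Δx = 23·5 + ½·7·5² = 202.5 m; v ends 58 m/s.
17–19 s: v starts 58 m/s; Δx = 58·2 + ½·5·2² = 126 m; v ends 68 m/s.
x(19) = 8 + Σ Δx = 414.5 m.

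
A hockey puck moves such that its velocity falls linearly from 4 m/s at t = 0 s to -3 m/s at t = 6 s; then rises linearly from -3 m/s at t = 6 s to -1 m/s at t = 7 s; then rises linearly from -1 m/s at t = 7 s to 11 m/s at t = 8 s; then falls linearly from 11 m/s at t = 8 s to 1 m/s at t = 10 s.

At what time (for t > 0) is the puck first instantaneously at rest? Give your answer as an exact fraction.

v changes sign on 0–6 s (from 4 to -3); the graph is linear there, so v = 0 at t = 0 + (-4)·(6 − 0)/(-3 − 4) = 24/7 s.

t = 24/7 s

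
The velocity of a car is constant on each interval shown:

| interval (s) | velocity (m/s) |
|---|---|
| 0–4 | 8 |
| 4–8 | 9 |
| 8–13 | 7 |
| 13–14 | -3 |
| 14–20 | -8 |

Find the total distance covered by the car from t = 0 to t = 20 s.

154 m

Total distance travelled is ∫|v| dt — sum the magnitudes of each area piece.
0–4 s: |8| × 4 = 32 m
4–8 s: |9| × 4 = 36 m
8–13 s: |7| × 5 = 35 m
13–14 s: |-3| × 1 = 3 m
14–20 s: |-8| × 6 = 48 m
Total distance = 154 m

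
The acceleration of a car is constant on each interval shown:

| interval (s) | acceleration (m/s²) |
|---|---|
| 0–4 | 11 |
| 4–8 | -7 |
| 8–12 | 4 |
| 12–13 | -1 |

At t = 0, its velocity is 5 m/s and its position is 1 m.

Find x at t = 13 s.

401.5 m

On each constant-a segment, Δv = aΔt and Δx = v₀Δt + ½aΔt²; chain segment to segment.
0–4 s: v starts 5 m/s; Δx = 5·4 + ½·11·4² = 108 m; v ends 49 m/s.
4–8 s: v starts 49 m/s; Δx = 49·4 + ½·-7·4² = 140 m; v ends 21 m/s.
8–12 s: v starts 21 m/s; Δx = 21·4 + ½·4·4² = 116 m; v ends 37 m/s.
12–13 s: v starts 37 m/s; Δx = 37·1 + ½·-1·1² = 36.5 m; v ends 36 m/s.
x(13) = 1 + Σ Δx = 401.5 m.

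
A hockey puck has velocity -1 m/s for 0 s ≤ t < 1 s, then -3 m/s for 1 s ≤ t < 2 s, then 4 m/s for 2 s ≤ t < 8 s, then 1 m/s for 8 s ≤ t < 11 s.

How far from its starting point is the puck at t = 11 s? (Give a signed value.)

23 m

Displacement is the signed area under the v-t curve.
0–1 s: -1 × 1 = -1 m
1–2 s: -3 × 1 = -3 m
2–8 s: 4 × 6 = 24 m
8–11 s: 1 × 3 = 3 m
Net displacement = 23 m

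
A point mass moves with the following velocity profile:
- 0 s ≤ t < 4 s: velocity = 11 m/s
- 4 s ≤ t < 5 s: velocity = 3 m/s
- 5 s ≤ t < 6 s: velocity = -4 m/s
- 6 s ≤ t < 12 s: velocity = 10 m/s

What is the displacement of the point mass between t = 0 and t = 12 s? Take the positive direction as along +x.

103 m

Net displacement equals the area under the velocity-time graph (areas below the axis count negative).
0–4 s: 11 × 4 = 44 m
4–5 s: 3 × 1 = 3 m
5–6 s: -4 × 1 = -4 m
6–12 s: 10 × 6 = 60 m
Net displacement = 103 m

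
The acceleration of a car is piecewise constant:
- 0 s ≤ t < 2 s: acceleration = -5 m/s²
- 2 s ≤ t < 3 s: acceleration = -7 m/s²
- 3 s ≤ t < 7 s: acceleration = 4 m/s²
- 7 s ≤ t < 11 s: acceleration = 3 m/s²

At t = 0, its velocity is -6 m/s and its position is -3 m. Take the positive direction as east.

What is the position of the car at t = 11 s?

On each constant-a segment, Δv = aΔt and Δx = v₀Δt + ½aΔt²; chain segment to segment.
0–2 s: v starts -6 m/s; Δx = -6·2 + ½·-5·2² = -22 m; v ends -16 m/s.
2–3 s: v starts -16 m/s; Δx = -16·1 + ½·-7·1² = -19.5 m; v ends -23 m/s.
3–7 s: v starts -23 m/s; Δx = -23·4 + ½·4·4² = -60 m; v ends -7 m/s.
7–11 s: v starts -7 m/s; Δx = -7·4 + ½·3·4² = -4 m; v ends 5 m/s.
x(11) = -3 + Σ Δx = -108.5 m.

-108.5 m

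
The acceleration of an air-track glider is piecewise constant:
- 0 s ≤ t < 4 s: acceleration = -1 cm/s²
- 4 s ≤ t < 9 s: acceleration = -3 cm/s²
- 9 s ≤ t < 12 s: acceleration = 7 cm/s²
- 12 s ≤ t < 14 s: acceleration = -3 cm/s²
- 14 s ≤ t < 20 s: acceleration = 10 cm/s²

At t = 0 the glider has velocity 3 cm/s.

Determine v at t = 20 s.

59 cm/s

Δv equals the area under the a-t graph; then v = v₀ + Δv.
0–4 s: -1 × 4 = -4 cm/s
4–9 s: -3 × 5 = -15 cm/s
9–12 s: 7 × 3 = 21 cm/s
12–14 s: -3 × 2 = -6 cm/s
14–20 s: 10 × 6 = 60 cm/s
Δv = 56 cm/s, so v(20) = 3 + (56) = 59 cm/s.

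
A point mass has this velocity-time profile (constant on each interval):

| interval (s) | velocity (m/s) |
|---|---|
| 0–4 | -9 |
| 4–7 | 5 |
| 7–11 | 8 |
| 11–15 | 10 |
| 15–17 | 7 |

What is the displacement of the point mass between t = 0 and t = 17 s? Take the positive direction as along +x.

Displacement is the signed area under the v-t curve.
0–4 s: -9 × 4 = -36 m
4–7 s: 5 × 3 = 15 m
7–11 s: 8 × 4 = 32 m
11–15 s: 10 × 4 = 40 m
15–17 s: 7 × 2 = 14 m
Net displacement = 65 m

65 m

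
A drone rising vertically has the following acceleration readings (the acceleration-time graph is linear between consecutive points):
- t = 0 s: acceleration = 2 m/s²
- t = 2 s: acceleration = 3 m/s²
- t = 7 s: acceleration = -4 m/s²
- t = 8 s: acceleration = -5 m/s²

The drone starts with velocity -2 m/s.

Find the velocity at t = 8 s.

Δv equals the area under the a-t graph; then v = v₀ + Δv.
0–2 s: ½(2 + 3)(2) = 5 m/s
2–7 s: ½(3 + -4)(5) = -2.5 m/s
7–8 s: ½(-4 + -5)(1) = -4.5 m/s
Δv = -2 m/s, so v(8) = -2 + (-2) = -4 m/s.

-4 m/s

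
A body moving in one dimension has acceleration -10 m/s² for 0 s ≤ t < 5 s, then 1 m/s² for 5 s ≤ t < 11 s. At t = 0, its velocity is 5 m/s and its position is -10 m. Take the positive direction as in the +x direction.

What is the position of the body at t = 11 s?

-362 m

On each constant-a segment, Δv = aΔt and Δx = v₀Δt + ½aΔt²; chain segment to segment.
0–5 s: v starts 5 m/s; Δx = 5·5 + ½·-10·5² = -100 m; v ends -45 m/s.
5–11 s: v starts -45 m/s; Δx = -45·6 + ½·1·6² = -252 m; v ends -39 m/s.
x(11) = -10 + Σ Δx = -362 m.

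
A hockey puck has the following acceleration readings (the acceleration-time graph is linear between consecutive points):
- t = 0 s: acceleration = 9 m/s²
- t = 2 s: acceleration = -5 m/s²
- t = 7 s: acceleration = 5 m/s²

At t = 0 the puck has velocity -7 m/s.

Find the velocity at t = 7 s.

-3 m/s

Δv equals the area under the a-t graph; then v = v₀ + Δv.
0–2 s: ½(9 + -5)(2) = 4 m/s
2–7 s: ½(-5 + 5)(5) = 0 m/s
Δv = 4 m/s, so v(7) = -7 + (4) = -3 m/s.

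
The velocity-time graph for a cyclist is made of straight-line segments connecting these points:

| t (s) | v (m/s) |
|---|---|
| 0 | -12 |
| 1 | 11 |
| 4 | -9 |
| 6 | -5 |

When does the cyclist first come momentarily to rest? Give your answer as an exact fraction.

t = 12/23 s

v changes sign on 0–1 s (from -12 to 11); the graph is linear there, so v = 0 at t = 0 + (12)·(1 − 0)/(11 − -12) = 12/23 s.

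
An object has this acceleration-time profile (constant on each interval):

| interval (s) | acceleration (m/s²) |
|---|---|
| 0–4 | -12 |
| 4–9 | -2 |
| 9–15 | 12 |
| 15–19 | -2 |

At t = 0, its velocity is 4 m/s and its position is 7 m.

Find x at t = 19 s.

On each constant-a segment, Δv = aΔt and Δx = v₀Δt + ½aΔt²; chain segment to segment.
0–4 s: v starts 4 m/s; Δx = 4·4 + ½·-12·4² = -80 m; v ends -44 m/s.
4–9 s: v starts -44 m/s; Δx = -44·5 + ½·-2·5² = -245 m; v ends -54 m/s.
9–15 s: v starts -54 m/s; Δx = -54·6 + ½·12·6² = -108 m; v ends 18 m/s.
15–19 s: v starts 18 m/s; Δx = 18·4 + ½·-2·4² = 56 m; v ends 10 m/s.
x(19) = 7 + Σ Δx = -370 m.

-370 m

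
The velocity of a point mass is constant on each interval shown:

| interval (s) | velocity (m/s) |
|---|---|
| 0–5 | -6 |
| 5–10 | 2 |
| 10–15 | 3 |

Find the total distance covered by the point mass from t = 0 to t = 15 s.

Total distance travelled is ∫|v| dt — sum the magnitudes of each area piece.
0–5 s: |-6| × 5 = 30 m
5–10 s: |2| × 5 = 10 m
10–15 s: |3| × 5 = 15 m
Total distance = 55 m

55 m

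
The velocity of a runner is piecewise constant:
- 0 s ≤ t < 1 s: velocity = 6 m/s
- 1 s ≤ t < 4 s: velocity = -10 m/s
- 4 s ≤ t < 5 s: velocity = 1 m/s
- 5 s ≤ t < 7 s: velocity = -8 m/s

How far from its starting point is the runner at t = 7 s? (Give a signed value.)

-39 m

Net displacement equals the area under the velocity-time graph (areas below the axis count negative).
0–1 s: 6 × 1 = 6 m
1–4 s: -10 × 3 = -30 m
4–5 s: 1 × 1 = 1 m
5–7 s: -8 × 2 = -16 m
Net displacement = -39 m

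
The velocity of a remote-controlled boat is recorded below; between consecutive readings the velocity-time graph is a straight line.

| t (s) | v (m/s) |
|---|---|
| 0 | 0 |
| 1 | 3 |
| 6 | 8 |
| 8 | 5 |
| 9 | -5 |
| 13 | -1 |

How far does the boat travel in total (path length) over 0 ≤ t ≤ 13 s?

56.5 m

Distance (not displacement) is the total path length: add the absolute areas under v-t.
0–1 s: |½(0 + 3)(1)| = 1.5 m
1–6 s: |½(3 + 8)(5)| = 27.5 m
6–8 s: |½(8 + 5)(2)| = 13 m
8–9 s: v = 0 at t = 8.5 s; triangle areas 1.25 + 1.25 = 2.5 m
9–13 s: |½(-5 + -1)(4)| = 12 m
Total distance = 56.5 m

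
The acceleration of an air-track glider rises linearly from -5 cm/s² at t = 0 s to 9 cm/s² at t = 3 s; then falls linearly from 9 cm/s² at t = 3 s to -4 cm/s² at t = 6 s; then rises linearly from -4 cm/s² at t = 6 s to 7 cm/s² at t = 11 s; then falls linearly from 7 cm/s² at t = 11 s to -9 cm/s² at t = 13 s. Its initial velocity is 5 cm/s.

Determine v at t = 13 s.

Δv equals the area under the a-t graph; then v = v₀ + Δv.
0–3 s: ½(-5 + 9)(3) = 6 cm/s
3–6 s: ½(9 + -4)(3) = 7.5 cm/s
6–11 s: ½(-4 + 7)(5) = 7.5 cm/s
11–13 s: ½(7 + -9)(2) = -2 cm/s
Δv = 19 cm/s, so v(13) = 5 + (19) = 24 cm/s.

24 cm/s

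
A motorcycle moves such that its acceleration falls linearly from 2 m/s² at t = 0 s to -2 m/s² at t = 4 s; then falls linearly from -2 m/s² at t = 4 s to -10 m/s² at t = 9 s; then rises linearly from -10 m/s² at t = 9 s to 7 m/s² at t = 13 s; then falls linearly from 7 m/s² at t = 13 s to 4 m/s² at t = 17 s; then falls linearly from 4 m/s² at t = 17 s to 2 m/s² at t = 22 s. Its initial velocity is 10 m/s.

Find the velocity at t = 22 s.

11 m/s

Δv equals the area under the a-t graph; then v = v₀ + Δv.
0–4 s: ½(2 + -2)(4) = 0 m/s
4–9 s: ½(-2 + -10)(5) = -30 m/s
9–13 s: ½(-10 + 7)(4) = -6 m/s
13–17 s: ½(7 + 4)(4) = 22 m/s
17–22 s: ½(4 + 2)(5) = 15 m/s
Δv = 1 m/s, so v(22) = 10 + (1) = 11 m/s.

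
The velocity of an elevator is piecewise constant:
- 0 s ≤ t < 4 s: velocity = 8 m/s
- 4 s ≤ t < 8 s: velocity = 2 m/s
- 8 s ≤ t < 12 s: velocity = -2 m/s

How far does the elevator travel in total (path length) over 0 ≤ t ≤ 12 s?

Distance (not displacement) is the total path length: add the absolute areas under v-t.
0–4 s: |8| × 4 = 32 m
4–8 s: |2| × 4 = 8 m
8–12 s: |-2| × 4 = 8 m
Total distance = 48 m

48 m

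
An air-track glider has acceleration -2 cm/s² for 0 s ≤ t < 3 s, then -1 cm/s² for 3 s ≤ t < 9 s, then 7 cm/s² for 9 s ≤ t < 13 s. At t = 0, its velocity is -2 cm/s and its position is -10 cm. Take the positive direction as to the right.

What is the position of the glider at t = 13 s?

-91 cm

On each constant-a segment, Δv = aΔt and Δx = v₀Δt + ½aΔt²; chain segment to segment.
0–3 s: v starts -2 cm/s; Δx = -2·3 + ½·-2·3² = -15 cm; v ends -8 cm/s.
3–9 s: v starts -8 cm/s; Δx = -8·6 + ½·-1·6² = -66 cm; v ends -14 cm/s.
9–13 s: v starts -14 cm/s; Δx = -14·4 + ½·7·4² = 0 cm; v ends 14 cm/s.
x(13) = -10 + Σ Δx = -91 cm.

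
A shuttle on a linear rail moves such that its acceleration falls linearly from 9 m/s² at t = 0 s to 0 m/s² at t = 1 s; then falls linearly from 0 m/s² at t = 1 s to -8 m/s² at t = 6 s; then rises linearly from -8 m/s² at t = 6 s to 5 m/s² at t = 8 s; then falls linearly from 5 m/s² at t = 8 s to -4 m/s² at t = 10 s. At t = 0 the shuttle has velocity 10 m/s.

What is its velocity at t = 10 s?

Δv equals the area under the a-t graph; then v = v₀ + Δv.
0–1 s: ½(9 + 0)(1) = 4.5 m/s
1–6 s: ½(0 + -8)(5) = -20 m/s
6–8 s: ½(-8 + 5)(2) = -3 m/s
8–10 s: ½(5 + -4)(2) = 1 m/s
Δv = -17.5 m/s, so v(10) = 10 + (-17.5) = -7.5 m/s.

-7.5 m/s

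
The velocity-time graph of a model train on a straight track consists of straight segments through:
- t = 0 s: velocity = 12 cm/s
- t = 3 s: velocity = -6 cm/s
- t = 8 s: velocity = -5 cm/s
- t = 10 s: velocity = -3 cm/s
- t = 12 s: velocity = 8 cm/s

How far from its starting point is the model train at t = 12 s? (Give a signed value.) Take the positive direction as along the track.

Displacement is the signed area under the v-t curve.
0–3 s: ½(12 + -6)(3) = 9 cm
3–8 s: ½(-6 + -5)(5) = -27.5 cm
8–10 s: ½(-5 + -3)(2) = -8 cm
10–12 s: ½(-3 + 8)(2) = 5 cm
Net displacement = -21.5 cm

-21.5 cm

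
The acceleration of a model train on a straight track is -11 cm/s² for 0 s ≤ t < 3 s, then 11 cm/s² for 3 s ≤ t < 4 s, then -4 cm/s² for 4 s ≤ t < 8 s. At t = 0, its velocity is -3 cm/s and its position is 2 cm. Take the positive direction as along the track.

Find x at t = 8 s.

On each constant-a segment, Δv = aΔt and Δx = v₀Δt + ½aΔt²; chain segment to segment.
0–3 s: v starts -3 cm/s; Δx = -3·3 + ½·-11·3² = -58.5 cm; v ends -36 cm/s.
3–4 s: v starts -36 cm/s; Δx = -36·1 + ½·11·1² = -30.5 cm; v ends -25 cm/s.
4–8 s: v starts -25 cm/s; Δx = -25·4 + ½·-4·4² = -132 cm; v ends -41 cm/s.
x(8) = 2 + Σ Δx = -219 cm.

-219 cm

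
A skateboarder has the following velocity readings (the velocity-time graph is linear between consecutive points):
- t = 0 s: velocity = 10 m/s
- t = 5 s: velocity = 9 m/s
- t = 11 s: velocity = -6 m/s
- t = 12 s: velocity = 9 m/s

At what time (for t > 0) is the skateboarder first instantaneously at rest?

t = 8.6 s

v changes sign on 5–11 s (from 9 to -6); the graph is linear there, so v = 0 at t = 5 + (-9)·(11 − 5)/(-6 − 9) = 8.6 s.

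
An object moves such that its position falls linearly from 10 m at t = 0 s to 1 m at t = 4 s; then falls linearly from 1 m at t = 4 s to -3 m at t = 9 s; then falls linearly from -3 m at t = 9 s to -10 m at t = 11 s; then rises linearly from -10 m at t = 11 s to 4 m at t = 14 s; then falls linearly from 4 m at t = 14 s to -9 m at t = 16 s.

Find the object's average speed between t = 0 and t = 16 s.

Average speed = (total path length)/(elapsed time); on a piecewise-linear x-t graph the path length is Σ|Δx|.
0–4 s: |Δx| = |1 − 10| = 9 m
4–9 s: |Δx| = |-3 − 1| = 4 m
9–11 s: |Δx| = |-10 − -3| = 7 m
11–14 s: |Δx| = |4 − -10| = 14 m
14–16 s: |Δx| = |-9 − 4| = 13 m
Total path = 47 m; average speed = 47/16 = 2.9375 m/s.

2.9375 m/s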